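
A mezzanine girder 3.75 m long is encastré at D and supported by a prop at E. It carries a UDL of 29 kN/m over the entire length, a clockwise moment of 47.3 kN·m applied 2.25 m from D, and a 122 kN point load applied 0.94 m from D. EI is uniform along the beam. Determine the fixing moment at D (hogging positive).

M_D = 113.8 kN·m

Take the reaction at E as the redundant and release it; the primary structure is a cantilever fixed at D.
Free-end deflection of the primary structure under the applied loading (downward +):
  UDL 29: wL⁴/(8EI) = 716.9/EI
  clockwise couple 47.3 at a = 2.25: M₀a(2L − a)/(2EI) = 279.4/EI
  point load 122 at a = 0.94: Pa²(3L − a)/(6EI) = 185.2/EI
  δ_0 = 1181/EI
Tip deflection under a unit load at E: L³/(3EI) = 17.58/EI.
Compatibility at E: δ_0 − R_E·δ_{EE} = 0, so R_E = 1181/17.58 = 67.21 kN.
Moment equilibrium about D: M_D = Σ(load moments about D) − R_E·L = 365.9 − 67.21×3.75 = 113.8 kN·m.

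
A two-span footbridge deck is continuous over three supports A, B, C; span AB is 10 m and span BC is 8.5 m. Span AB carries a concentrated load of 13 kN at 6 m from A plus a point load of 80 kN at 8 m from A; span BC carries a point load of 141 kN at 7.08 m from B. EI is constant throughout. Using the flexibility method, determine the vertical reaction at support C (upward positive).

R_C = 103.3 kN

Release continuity at B by inserting a hinge; the redundant is the internal moment M_B. The primary structure is two simply-supported spans AB and BC.
Rotations at B on the released spans (each span's end-slope, ×1/EI):
  span AB: point load 13 at a = 6: Pab(L + a)/(6LEI) = 83.2/EI
  span AB: point load 80 at a = 8: Pab(L + a)/(6LEI) = 384/EI
  span BC: point load 141 at a = 7.08: Pab(L + b)/(6LEI) = 275.7/EI
  relative rotation θ_0 = (467.2 + 275.7)/EI = 742.9/EI
A unit hogging moment at B produces rotation L₁/(3EI) + L₂/(3EI) = 6.167/EI.
Slope continuity at B: θ_0 = M_B·6.167/EI, so M_B = 742.9/6.167 = 120.5 kN·m (hogging).
Span BC, ΣM about C: R_B^{BC}·8.5 = 200.2 + 120.5, so R_B^{BC} = 37.73 kN and R_C = 141 − 37.73 = 103.3 kN.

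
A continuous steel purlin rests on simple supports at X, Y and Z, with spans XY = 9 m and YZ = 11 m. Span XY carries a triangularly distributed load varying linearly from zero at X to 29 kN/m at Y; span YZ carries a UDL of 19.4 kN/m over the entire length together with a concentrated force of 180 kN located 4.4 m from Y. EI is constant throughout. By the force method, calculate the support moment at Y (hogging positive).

M_Y = 440.9 kN·m

Insert a hinge at Y; M_Y is the redundant, and each span becomes simply supported.
Rotations at Y on the released spans (each span's end-slope, ×1/EI):
  span XY: triangular load, peak 29: w₀L³/(45EI) = 469.8/EI
  span YZ: UDL 19.4: wL³/(24EI) = 1076/EI
  span YZ: point load 180 at a = 4.4: Pab(L + b)/(6LEI) = 1394/EI
  relative rotation θ_0 = (469.8 + 2470)/EI = 2940/EI
A unit hogging moment at Y produces rotation L₁/(3EI) + L₂/(3EI) = 6.667/EI.
Slope continuity at Y: θ_0 = M_Y·6.667/EI, so M_Y = 2940/6.667 = 440.9 kN·m (hogging).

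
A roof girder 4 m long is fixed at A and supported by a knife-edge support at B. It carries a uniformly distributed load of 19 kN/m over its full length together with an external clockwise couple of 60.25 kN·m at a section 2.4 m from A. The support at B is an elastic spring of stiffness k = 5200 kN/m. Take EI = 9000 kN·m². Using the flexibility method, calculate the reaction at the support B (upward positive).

R_B = 43.92 kN

Choose R_B as the redundant. The primary structure is the cantilever fixed at A.
Deflection at B on the released cantilever, summing each load's contribution:
  UDL 19: wL⁴/(8EI) = 608/EI
  clockwise couple 60.25 at a = 2.4: M₀a(2L − a)/(2EI) = 404.9/EI
  δ_0 = 1013/EI
Tip deflection under a unit load at B: L³/(3EI) = 21.33/EI.
With EI = 9000 kN·m²: δ_0 = 0.11254 m and δ_{BB} = 0.00237 m/kN.
Compatibility — the spring shortens by R_B/k under the reaction it provides: δ_0 − R_B·δ_{BB} = R_B/k. With 1/k = 0.000192 m/kN, R_B = δ_0 / (δ_{BB} + 1/k) = 0.11254 / (0.00237 + 0.000192) = 43.92 kN.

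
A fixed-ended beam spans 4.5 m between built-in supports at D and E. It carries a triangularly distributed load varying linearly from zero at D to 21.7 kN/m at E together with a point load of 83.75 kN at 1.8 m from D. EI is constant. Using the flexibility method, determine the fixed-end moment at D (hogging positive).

M_D = 68.92 kN·m

Take the two fixed-end moments M_D, M_E as redundants; the released structure is the simple span DE.
On the primary (simply-supported) span, the end slopes from the loading are:
  at D: triangular load, peak 21.7: 7w₀L³/(360EI) = 38.45/EI
  at E: triangular load, peak 21.7: w₀L³/(45EI) = 43.94/EI
  at D: point load 83.75 at a = 1.8: Pab(L + b)/(6LEI) = 108.5/EI
  at E: point load 83.75 at a = 1.8: Pab(L + a)/(6LEI) = 94.97/EI
  θ_D0 = 147/EI,  θ_E0 = 138.9/EI
Flexibility coefficients: a unit moment at one end gives L/(3EI) there and L/(6EI) at the far end, so f₁₁ = f₂₂ = 1.5/EI and f₁₂ = f₂₁ = 0.75/EI.
Compatibility — zero rotation at each built-in end:
  1.5 M_D + 0.75 M_E = 147
  0.75 M_D + 1.5 M_E = 138.9
Solving the pair gives M_D = 68.92 kN·m and M_E = 58.15 kN·m (hogging).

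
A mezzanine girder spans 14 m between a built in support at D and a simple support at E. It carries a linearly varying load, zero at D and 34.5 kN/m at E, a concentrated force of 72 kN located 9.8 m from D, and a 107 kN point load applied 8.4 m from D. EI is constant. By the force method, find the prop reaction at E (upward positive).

Choose R_E as the redundant. The primary structure is the cantilever fixed at D.
Free-end deflection of the primary structure under the applied loading (downward +):
  triangular load, peak 34.5 at the free end: 11w₀L⁴/(120EI) = 121491/EI
  point load 72 at a = 9.8: Pa²(3L − a)/(6EI) = 37110/EI
  point load 107 at a = 8.4: Pa²(3L − a)/(6EI) = 42280/EI
  δ_0 = 200880/EI
Flexibility coefficient — unit upward force at E: δ_{EE} = L³/(3EI) = 914.7/EI.
The prop prevents deflection at E: R_E = δ_0/δ_{EE} = 200880/914.7 = 219.6 kN.

R_E = 219.6 kN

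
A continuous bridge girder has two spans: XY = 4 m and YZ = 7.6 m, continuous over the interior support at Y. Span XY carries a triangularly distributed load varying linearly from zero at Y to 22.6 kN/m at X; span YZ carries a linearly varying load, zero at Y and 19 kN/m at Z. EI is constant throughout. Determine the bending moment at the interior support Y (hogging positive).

Insert a hinge at Y; M_Y is the redundant, and each span becomes simply supported.
Rotations at Y on the released spans (each span's end-slope, ×1/EI):
  span XY: triangular load, peak 22.6: 7w₀L³/(360EI) = 28.12/EI
  span YZ: triangular load, peak 19: 7w₀L³/(360EI) = 162.2/EI
  relative rotation θ_0 = (28.12 + 162.2)/EI = 190.3/EI
A unit hogging moment at Y produces rotation L₁/(3EI) + L₂/(3EI) = 3.867/EI.
Slope continuity at Y: θ_0 = M_Y·3.867/EI, so M_Y = 190.3/3.867 = 49.22 kN·m (hogging).

M_Y = 49.22 kN·m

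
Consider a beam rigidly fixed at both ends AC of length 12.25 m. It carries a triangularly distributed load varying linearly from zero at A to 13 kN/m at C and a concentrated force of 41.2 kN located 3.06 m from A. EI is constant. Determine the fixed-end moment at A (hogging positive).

Take the two fixed-end moments M_A, M_C as redundants; the released structure is the simple span AC.
Simple-span end rotations at A and C under the given loads:
  at A: triangular load, peak 13: 7w₀L³/(360EI) = 464.7/EI
  at C: triangular load, peak 13: w₀L³/(45EI) = 531.1/EI
  at A: point load 41.2 at a = 3.06: Pab(L + b)/(6LEI) = 338/EI
  at C: point load 41.2 at a = 3.06: Pab(L + a)/(6LEI) = 241.3/EI
  θ_A0 = 802.6/EI,  θ_C0 = 772.4/EI
Flexibility coefficients: a unit moment at one end gives L/(3EI) there and L/(6EI) at the far end, so f₁₁ = f₂₂ = 4.083/EI and f₁₂ = f₂₁ = 2.042/EI.
Compatibility — zero rotation at each built-in end:
  4.083 M_A + 2.042 M_C = 802.6
  2.042 M_A + 4.083 M_C = 772.4
Solving the pair gives M_A = 136 kN·m and M_C = 121.2 kN·m (hogging).

M_A = 136 kN·m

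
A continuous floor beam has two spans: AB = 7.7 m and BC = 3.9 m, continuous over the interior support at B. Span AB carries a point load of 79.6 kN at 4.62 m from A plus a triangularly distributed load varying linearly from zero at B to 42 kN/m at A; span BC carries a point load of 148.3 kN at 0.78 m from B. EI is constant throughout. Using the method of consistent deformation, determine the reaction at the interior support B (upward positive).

Release continuity at B by inserting a hinge; the redundant is the internal moment M_B. The primary structure is two simply-supported spans AB and BC.
Rotations at B on the released spans (each span's end-slope, ×1/EI):
  span AB: point load 79.6 at a = 4.62: Pab(L + a)/(6LEI) = 302/EI
  span AB: triangular load, peak 42: 7w₀L³/(360EI) = 372.8/EI
  span BC: point load 148.3 at a = 0.78: Pab(L + b)/(6LEI) = 108.3/EI
  relative rotation θ_0 = (674.9 + 108.3)/EI = 783.2/EI
A unit hogging moment at B produces rotation L₁/(3EI) + L₂/(3EI) = 3.867/EI.
Compatibility: M_B·(L₁+L₂)/(3EI) = θ_0, giving M_B = 202.5 kN·m (hogging).
Span AB, ΣM about A with M_B applied at B: R_B^{AB}·7.7 = 782.8 + 202.5, so R_B^{AB} = 128 kN and R_A = 241.3 − 128 = 113.3 kN.
Span BC, ΣM about C: R_B^{BC}·3.9 = 462.7 + 202.5, so R_B^{BC} = 170.6 kN and R_C = 148.3 − 170.6 = -22.27 kN.
R_B = 128 + 170.6 = 298.5 kN.

R_B = 298.5 kN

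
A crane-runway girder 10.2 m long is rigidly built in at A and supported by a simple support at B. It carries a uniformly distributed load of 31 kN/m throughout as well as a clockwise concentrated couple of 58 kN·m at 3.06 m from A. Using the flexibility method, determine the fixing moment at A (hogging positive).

Choose R_B as the redundant. The primary structure is the cantilever fixed at A.
Downward deflection at the released point B due to the loads:
  UDL 31: wL⁴/(8EI) = 41944/EI
  clockwise couple 58 at a = 3.06: M₀a(2L − a)/(2EI) = 1539/EI
  δ_0 = 43483/EI
Tip deflection under a unit load at B: L³/(3EI) = 353.7/EI.
Compatibility at B: δ_0 − R_B·δ_{BB} = 0, so R_B = 43483/353.7 = 122.9 kN.
Moment equilibrium about A: M_A = Σ(load moments about A) − R_B·L = 1671 − 122.9×10.2 = 416.8 kN·m.

M_A = 416.8 kN·m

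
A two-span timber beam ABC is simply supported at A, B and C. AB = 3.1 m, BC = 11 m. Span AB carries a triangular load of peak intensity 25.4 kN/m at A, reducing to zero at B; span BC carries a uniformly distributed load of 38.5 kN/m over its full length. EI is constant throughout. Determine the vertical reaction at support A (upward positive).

R_A = -121.3 kN

Take M_B as the redundant. Released structure: two simple spans AB and BC with a hinge at B.
Rotations at B on the released spans (each span's end-slope, ×1/EI):
  span AB: triangular load, peak 25.4: 7w₀L³/(360EI) = 14.71/EI
  span BC: UDL 38.5: wL³/(24EI) = 2135/EI
  relative rotation θ_0 = (14.71 + 2135)/EI = 2150/EI
A unit hogging moment at B produces rotation L₁/(3EI) + L₂/(3EI) = 4.7/EI.
Compatibility: M_B·(L₁+L₂)/(3EI) = θ_0, giving M_B = 457.4 kN·m (hogging).
Span AB, ΣM about A with M_B applied at B: R_B^{AB}·3.1 = 40.68 + 457.4, so R_B^{AB} = 160.7 kN and R_A = 39.37 − 160.7 = -121.3 kN.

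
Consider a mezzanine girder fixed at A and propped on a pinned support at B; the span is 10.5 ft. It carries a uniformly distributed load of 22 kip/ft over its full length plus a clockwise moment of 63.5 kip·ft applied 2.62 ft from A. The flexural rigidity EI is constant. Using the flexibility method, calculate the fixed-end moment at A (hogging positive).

M_A = 325.1 kip·ft

Choose R_B as the redundant. The primary structure is the cantilever fixed at A.
Free-end deflection of the primary structure under the applied loading (downward +):
  UDL 22: wL⁴/(8EI) = 33426/EI
  clockwise couple 63.5 at a = 2.62: M₀a(2L − a)/(2EI) = 1529/EI
  δ_0 = 34955/EI
Flexibility coefficient — unit upward force at B: δ_{BB} = L³/(3EI) = 385.9/EI.
The prop prevents deflection at B: R_B = δ_0/δ_{BB} = 34955/385.9 = 90.59 kip.
Moment equilibrium about A: M_A = Σ(load moments about A) − R_B·L = 1276 − 90.59×10.5 = 325.1 kip·ft.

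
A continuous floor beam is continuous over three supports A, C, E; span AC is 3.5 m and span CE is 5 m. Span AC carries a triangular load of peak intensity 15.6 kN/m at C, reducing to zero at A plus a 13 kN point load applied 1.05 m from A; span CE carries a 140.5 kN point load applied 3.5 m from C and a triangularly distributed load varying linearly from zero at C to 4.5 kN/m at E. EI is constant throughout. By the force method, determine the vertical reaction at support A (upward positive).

R_A = -1.249 kN

Release continuity at C by inserting a hinge; the redundant is the internal moment M_C. The primary structure is two simply-supported spans AC and CE.
Rotations at C on the released spans (each span's end-slope, ×1/EI):
  span AC: triangular load, peak 15.6: w₀L³/(45EI) = 14.86/EI
  span AC: point load 13 at a = 1.05: Pab(L + a)/(6LEI) = 7.246/EI
  span CE: point load 140.5 at a = 3.5: Pab(L + b)/(6LEI) = 159.8/EI
  span CE: triangular load, peak 4.5: 7w₀L³/(360EI) = 10.94/EI
  relative rotation θ_0 = (22.11 + 170.8)/EI = 192.9/EI
A unit hogging moment at C produces rotation L₁/(3EI) + L₂/(3EI) = 2.833/EI.
Compatibility: M_C·(L₁+L₂)/(3EI) = θ_0, giving M_C = 68.07 kN·m (hogging).
Span AC, ΣM about A with M_C applied at C: R_C^{AC}·3.5 = 77.35 + 68.07, so R_C^{AC} = 41.55 kN and R_A = 40.3 − 41.55 = -1.249 kN.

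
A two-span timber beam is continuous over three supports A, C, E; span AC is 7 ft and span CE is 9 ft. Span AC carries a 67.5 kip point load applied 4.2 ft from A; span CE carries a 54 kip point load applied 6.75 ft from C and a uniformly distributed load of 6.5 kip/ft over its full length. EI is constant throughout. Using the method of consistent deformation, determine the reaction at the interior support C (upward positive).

R_C = 110.9 kip

Release continuity at C by inserting a hinge; the redundant is the internal moment M_C. The primary structure is two simply-supported spans AC and CE.
Discontinuity in slope at C on the released structure — sum the simple-span end rotations:
  span AC: point load 67.5 at a = 4.2: Pab(L + a)/(6LEI) = 211.7/EI
  span CE: point load 54 at a = 6.75: Pab(L + b)/(6LEI) = 170.9/EI
  span CE: UDL 6.5: wL³/(24EI) = 197.4/EI
  relative rotation θ_0 = (211.7 + 368.3)/EI = 580/EI
A unit hogging moment at C produces rotation L₁/(3EI) + L₂/(3EI) = 5.333/EI.
Slope continuity at C: θ_0 = M_C·5.333/EI, so M_C = 580/5.333 = 108.7 kip·ft (hogging).
Span AC, ΣM about A with M_C applied at C: R_C^{AC}·7 = 283.5 + 108.7, so R_C^{AC} = 56.04 kip and R_A = 67.5 − 56.04 = 11.46 kip.
Span CE, ΣM about E: R_C^{CE}·9 = 384.8 + 108.7, so R_C^{CE} = 54.83 kip and R_E = 112.5 − 54.83 = 57.67 kip.
R_C = 56.04 + 54.83 = 110.9 kip.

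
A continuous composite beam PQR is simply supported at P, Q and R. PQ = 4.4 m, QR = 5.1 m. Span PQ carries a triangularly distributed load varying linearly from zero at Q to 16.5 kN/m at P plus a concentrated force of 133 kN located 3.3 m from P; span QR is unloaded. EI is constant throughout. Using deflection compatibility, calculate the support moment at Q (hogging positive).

M_Q = 53.1 kN·m

Insert a hinge at Q; M_Q is the redundant, and each span becomes simply supported.
Discontinuity in slope at Q on the released structure — sum the simple-span end rotations:
  span PQ: triangular load, peak 16.5: 7w₀L³/(360EI) = 27.33/EI
  span PQ: point load 133 at a = 3.3: Pab(L + a)/(6LEI) = 140.8/EI
  relative rotation θ_0 = (168.1 + 0)/EI = 168.1/EI
A unit hogging moment at Q produces rotation L₁/(3EI) + L₂/(3EI) = 3.167/EI.
Compatibility: M_Q·(L₁+L₂)/(3EI) = θ_0, giving M_Q = 53.1 kN·m (hogging).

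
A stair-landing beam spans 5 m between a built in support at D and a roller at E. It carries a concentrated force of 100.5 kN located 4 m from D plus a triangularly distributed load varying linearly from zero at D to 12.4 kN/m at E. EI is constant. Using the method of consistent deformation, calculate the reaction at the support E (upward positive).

R_E = 87.8 kN

Take the reaction at E as the redundant and release it; the primary structure is a cantilever fixed at D.
Free-end deflection of the primary structure under the applied loading (downward +):
  point load 100.5 at a = 4: Pa²(3L − a)/(6EI) = 2948/EI
  triangular load, peak 12.4 at the free end: 11w₀L⁴/(120EI) = 710.4/EI
  δ_0 = 3658/EI
Tip deflection under a unit load at E: L³/(3EI) = 41.67/EI.
The prop prevents deflection at E: R_E = δ_0/δ_{EE} = 3658/41.67 = 87.8 kN.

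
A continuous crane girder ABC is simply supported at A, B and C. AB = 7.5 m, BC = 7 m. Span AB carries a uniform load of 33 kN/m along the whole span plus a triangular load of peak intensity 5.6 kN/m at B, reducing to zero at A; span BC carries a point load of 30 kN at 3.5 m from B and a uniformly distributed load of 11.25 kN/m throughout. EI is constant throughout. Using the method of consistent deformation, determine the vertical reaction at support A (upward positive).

Release continuity at B by inserting a hinge; the redundant is the internal moment M_B. The primary structure is two simply-supported spans AB and BC.
Discontinuity in slope at B on the released structure — sum the simple-span end rotations:
  span AB: UDL 33: wL³/(24EI) = 580.1/EI
  span AB: triangular load, peak 5.6: w₀L³/(45EI) = 52.5/EI
  span BC: point load 30 at a = 3.5: Pab(L + b)/(6LEI) = 91.88/EI
  span BC: UDL 11.25: wL³/(24EI) = 160.8/EI
  relative rotation θ_0 = (632.6 + 252.7)/EI = 885.2/EI
A unit hogging moment at B produces rotation L₁/(3EI) + L₂/(3EI) = 4.833/EI.
Slope continuity at B: θ_0 = M_B·4.833/EI, so M_B = 885.2/4.833 = 183.2 kN·m (hogging).
Span AB, ΣM about A with M_B applied at B: R_B^{AB}·7.5 = 1033 + 183.2, so R_B^{AB} = 162.2 kN and R_A = 268.5 − 162.2 = 106.3 kN.

R_A = 106.3 kN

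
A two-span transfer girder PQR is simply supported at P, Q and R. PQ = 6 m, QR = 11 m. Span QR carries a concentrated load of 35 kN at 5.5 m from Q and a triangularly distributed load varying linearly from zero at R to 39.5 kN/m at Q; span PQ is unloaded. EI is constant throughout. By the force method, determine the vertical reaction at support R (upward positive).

Take M_Q as the redundant. Released structure: two simple spans PQ and QR with a hinge at Q.
Discontinuity in slope at Q on the released structure — sum the simple-span end rotations:
  span QR: point load 35 at a = 5.5: Pab(L + b)/(6LEI) = 264.7/EI
  span QR: triangular load, peak 39.5: w₀L³/(45EI) = 1168/EI
  relative rotation θ_0 = (0 + 1433)/EI = 1433/EI
A unit hogging moment at Q produces rotation L₁/(3EI) + L₂/(3EI) = 5.667/EI.
Compatibility: M_Q·(L₁+L₂)/(3EI) = θ_0, giving M_Q = 252.9 kN·m (hogging).
Span QR, ΣM about R: R_Q^{QR}·11 = 1786 + 252.9, so R_Q^{QR} = 185.3 kN and R_R = 252.2 − 185.3 = 66.93 kN.

R_R = 66.93 kN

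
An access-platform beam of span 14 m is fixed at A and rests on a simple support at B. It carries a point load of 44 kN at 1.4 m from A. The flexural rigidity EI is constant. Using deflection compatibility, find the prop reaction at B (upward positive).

R_B = 0.638 kN

Remove the prop at B; the released (primary) structure is a cantilever built in at A.
Primary-structure tip deflection at B by superposition:
  point load 44 at a = 1.4: Pa²(3L − a)/(6EI) = 583.6/EI
Flexibility coefficient — unit upward force at B: δ_{BB} = L³/(3EI) = 914.7/EI.
Compatibility at B: δ_0 − R_B·δ_{BB} = 0, so R_B = 583.6/914.7 = 0.638 kN.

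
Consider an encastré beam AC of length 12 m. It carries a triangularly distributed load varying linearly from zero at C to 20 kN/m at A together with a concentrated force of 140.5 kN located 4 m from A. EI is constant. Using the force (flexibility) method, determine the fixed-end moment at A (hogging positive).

M_A = 393.8 kN·m

Release both end moments; the primary structure is a simply-supported span AC with redundants M_A and M_C.
End rotations of the released simple span under the applied load (×1/EI):
  at A: triangular load, peak 20: w₀L³/(45EI) = 768/EI
  at C: triangular load, peak 20: 7w₀L³/(360EI) = 672/EI
  at A: point load 140.5 at a = 4: Pab(L + b)/(6LEI) = 1249/EI
  at C: point load 140.5 at a = 4: Pab(L + a)/(6LEI) = 999.1/EI
  θ_A0 = 2017/EI,  θ_C0 = 1671/EI
Flexibility coefficients: a unit moment at one end gives L/(3EI) there and L/(6EI) at the far end, so f₁₁ = f₂₂ = 4/EI and f₁₂ = f₂₁ = 2/EI.
Compatibility — zero rotation at each built-in end:
  4 M_A + 2 M_C = 2017
  2 M_A + 4 M_C = 1671
Solving the pair gives M_A = 393.8 kN·m and M_C = 220.9 kN·m (hogging).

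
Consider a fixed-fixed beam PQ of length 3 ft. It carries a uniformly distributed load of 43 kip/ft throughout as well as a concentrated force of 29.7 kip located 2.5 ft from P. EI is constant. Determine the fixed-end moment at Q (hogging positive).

M_Q = 42.56 kip·ft

Take the two fixed-end moments M_P, M_Q as redundants; the released structure is the simple span PQ.
On the primary (simply-supported) span, the end slopes from the loading are:
  at P: UDL 43: wL³/(24EI) = 48.38/EI
  at Q: UDL 43: wL³/(24EI) = 48.38/EI
  at P: point load 29.7 at a = 2.5: Pab(L + b)/(6LEI) = 7.219/EI
  at Q: point load 29.7 at a = 2.5: Pab(L + a)/(6LEI) = 11.34/EI
  θ_P0 = 55.59/EI,  θ_Q0 = 59.72/EI
Flexibility coefficients: a unit moment at one end gives L/(3EI) there and L/(6EI) at the far end, so f₁₁ = f₂₂ = 1/EI and f₁₂ = f₂₁ = 0.5/EI.
Compatibility — zero rotation at each built-in end:
  1 M_P + 0.5 M_Q = 55.59
  0.5 M_P + 1 M_Q = 59.72
Solving the pair gives M_P = 34.31 kip·ft and M_Q = 42.56 kip·ft (hogging).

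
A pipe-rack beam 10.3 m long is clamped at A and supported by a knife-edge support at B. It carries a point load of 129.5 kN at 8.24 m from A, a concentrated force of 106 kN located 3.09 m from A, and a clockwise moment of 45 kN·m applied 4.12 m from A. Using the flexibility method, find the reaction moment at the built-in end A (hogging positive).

M_A = 324.7 kN·m

Remove the prop at B; the released (primary) structure is a cantilever built in at A.
Free-end deflection of the primary structure under the applied loading (downward +):
  point load 129.5 at a = 8.24: Pa²(3L − a)/(6EI) = 33207/EI
  point load 106 at a = 3.09: Pa²(3L − a)/(6EI) = 4691/EI
  clockwise couple 45 at a = 4.12: M₀a(2L − a)/(2EI) = 1528/EI
  δ_0 = 39426/EI
Flexibility coefficient — unit upward force at B: δ_{BB} = L³/(3EI) = 364.2/EI.
Compatibility at B: δ_0 − R_B·δ_{BB} = 0, so R_B = 39426/364.2 = 108.2 kN.
Moment equilibrium about A: M_A = Σ(load moments about A) − R_B·L = 1440 − 108.2×10.3 = 324.7 kN·m.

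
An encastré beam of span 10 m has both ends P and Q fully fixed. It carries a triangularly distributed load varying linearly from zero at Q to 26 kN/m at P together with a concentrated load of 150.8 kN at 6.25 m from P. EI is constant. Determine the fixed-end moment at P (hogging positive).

M_P = 262.5 kN·m

Release both end moments; the primary structure is a simply-supported span PQ with redundants M_P and M_Q.
Simple-span end rotations at P and Q under the given loads:
  at P: triangular load, peak 26: w₀L³/(45EI) = 577.8/EI
  at Q: triangular load, peak 26: 7w₀L³/(360EI) = 505.6/EI
  at P: point load 150.8 at a = 6.25: Pab(L + b)/(6LEI) = 810/EI
  at Q: point load 150.8 at a = 6.25: Pab(L + a)/(6LEI) = 957.2/EI
  θ_P0 = 1388/EI,  θ_Q0 = 1463/EI
Flexibility coefficients: a unit moment at one end gives L/(3EI) there and L/(6EI) at the far end, so f₁₁ = f₂₂ = 3.333/EI and f₁₂ = f₂₁ = 1.667/EI.
Compatibility — zero rotation at each built-in end:
  3.333 M_P + 1.667 M_Q = 1388
  1.667 M_P + 3.333 M_Q = 1463
Solving the pair gives M_P = 262.5 kN·m and M_Q = 307.6 kN·m (hogging).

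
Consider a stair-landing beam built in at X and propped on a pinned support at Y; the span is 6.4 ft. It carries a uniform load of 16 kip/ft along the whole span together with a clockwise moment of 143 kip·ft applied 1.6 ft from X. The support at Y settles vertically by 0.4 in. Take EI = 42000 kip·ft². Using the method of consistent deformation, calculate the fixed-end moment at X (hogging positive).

M_X = 233.6 kip·ft

Remove the prop at Y; the released (primary) structure is a cantilever built in at X.
Deflection at Y on the released cantilever, summing each load's contribution:
  UDL 16: wL⁴/(8EI) = 3355/EI
  clockwise couple 143 at a = 1.6: M₀a(2L − a)/(2EI) = 1281/EI
  δ_0 = 4637/EI
Tip deflection under a unit load at Y: L³/(3EI) = 87.38/EI.
With EI = 42000 kip·ft²: δ_0 = 0.1104 ft and δ_{YY} = 0.002081 ft/kip.
Compatibility — the beam at Y must follow the support down by 0.03333 ft: δ_0 − R_Y·δ_{YY} = 0.03333, so R_Y = (0.1104 − 0.03333)/0.002081 = 37.04 kip.
Moment equilibrium about X: M_X = Σ(load moments about X) − R_Y·L = 470.7 − 37.04×6.4 = 233.6 kip·ft.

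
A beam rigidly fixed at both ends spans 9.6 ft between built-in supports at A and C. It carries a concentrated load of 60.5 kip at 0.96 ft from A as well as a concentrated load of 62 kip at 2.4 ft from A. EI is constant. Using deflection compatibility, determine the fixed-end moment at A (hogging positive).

Release both end moments; the primary structure is a simply-supported span AC with redundants M_A and M_C.
On the primary (simply-supported) span, the end slopes from the loading are:
  at A: point load 60.5 at a = 0.96: Pab(L + b)/(6LEI) = 158.9/EI
  at C: point load 60.5 at a = 0.96: Pab(L + a)/(6LEI) = 92/EI
  at A: point load 62 at a = 2.4: Pab(L + b)/(6LEI) = 312.5/EI
  at C: point load 62 at a = 2.4: Pab(L + a)/(6LEI) = 223.2/EI
  θ_A0 = 471.4/EI,  θ_C0 = 315.2/EI
Flexibility coefficients: a unit moment at one end gives L/(3EI) there and L/(6EI) at the far end, so f₁₁ = f₂₂ = 3.2/EI and f₁₂ = f₂₁ = 1.6/EI.
Compatibility — zero rotation at each built-in end:
  3.2 M_A + 1.6 M_C = 471.4
  1.6 M_A + 3.2 M_C = 315.2
Solving the pair gives M_A = 130.7 kip·ft and M_C = 33.13 kip·ft (hogging).

M_A = 130.7 kip·ft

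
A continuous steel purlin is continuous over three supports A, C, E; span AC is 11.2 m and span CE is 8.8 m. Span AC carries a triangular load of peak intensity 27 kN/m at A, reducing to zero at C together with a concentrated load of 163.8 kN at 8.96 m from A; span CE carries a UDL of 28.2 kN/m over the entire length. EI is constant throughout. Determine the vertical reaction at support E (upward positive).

R_E = 81.05 kN

Take M_C as the redundant. Released structure: two simple spans AC and CE with a hinge at C.
Discontinuity in slope at C on the released structure — sum the simple-span end rotations:
  span AC: triangular load, peak 27: 7w₀L³/(360EI) = 737.6/EI
  span AC: point load 163.8 at a = 8.96: Pab(L + a)/(6LEI) = 986.3/EI
  span CE: UDL 28.2: wL³/(24EI) = 800.7/EI
  relative rotation θ_0 = (1724 + 800.7)/EI = 2525/EI
A unit hogging moment at C produces rotation L₁/(3EI) + L₂/(3EI) = 6.667/EI.
Slope continuity at C: θ_0 = M_C·6.667/EI, so M_C = 2525/6.667 = 378.7 kN·m (hogging).
Span CE, ΣM about E: R_C^{CE}·8.8 = 1092 + 378.7, so R_C^{CE} = 167.1 kN and R_E = 248.2 − 167.1 = 81.05 kN.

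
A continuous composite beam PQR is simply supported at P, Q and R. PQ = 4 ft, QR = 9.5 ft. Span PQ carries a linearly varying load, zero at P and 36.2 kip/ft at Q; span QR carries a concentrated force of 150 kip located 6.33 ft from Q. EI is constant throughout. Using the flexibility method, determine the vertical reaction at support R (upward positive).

Release continuity at Q by inserting a hinge; the redundant is the internal moment M_Q. The primary structure is two simply-supported spans PQ and QR.
Rotations at Q on the released spans (each span's end-slope, ×1/EI):
  span PQ: triangular load, peak 36.2: w₀L³/(45EI) = 51.48/EI
  span QR: point load 150 at a = 6.33: Pab(L + b)/(6LEI) = 669/EI
  relative rotation θ_0 = (51.48 + 669)/EI = 720.5/EI
A unit hogging moment at Q produces rotation L₁/(3EI) + L₂/(3EI) = 4.5/EI.
Compatibility: M_Q·(L₁+L₂)/(3EI) = θ_0, giving M_Q = 160.1 kip·ft (hogging).
Span QR, ΣM about R: R_Q^{QR}·9.5 = 475.5 + 160.1, so R_Q^{QR} = 66.91 kip and R_R = 150 − 66.91 = 83.09 kip.

R_R = 83.09 kip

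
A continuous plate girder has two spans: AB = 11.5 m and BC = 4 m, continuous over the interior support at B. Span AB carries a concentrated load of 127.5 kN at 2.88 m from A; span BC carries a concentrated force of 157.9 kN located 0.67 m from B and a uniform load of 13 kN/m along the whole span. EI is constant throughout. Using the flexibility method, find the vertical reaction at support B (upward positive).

R_B = 241.7 kN

Release continuity at B by inserting a hinge; the redundant is the internal moment M_B. The primary structure is two simply-supported spans AB and BC.
End slopes at the hinge B, treating each span as simply supported:
  span AB: point load 127.5 at a = 2.88: Pab(L + a)/(6LEI) = 659.7/EI
  span BC: point load 157.9 at a = 0.67: Pab(L + b)/(6LEI) = 107.6/EI
  span BC: UDL 13: wL³/(24EI) = 34.67/EI
  relative rotation θ_0 = (659.7 + 142.3)/EI = 801.9/EI
A unit hogging moment at B produces rotation L₁/(3EI) + L₂/(3EI) = 5.167/EI.
Compatibility: M_B·(L₁+L₂)/(3EI) = θ_0, giving M_B = 155.2 kN·m (hogging).
Span AB, ΣM about A with M_B applied at B: R_B^{AB}·11.5 = 367.2 + 155.2, so R_B^{AB} = 45.43 kN and R_A = 127.5 − 45.43 = 82.07 kN.
Span BC, ΣM about C: R_B^{BC}·4 = 629.8 + 155.2, so R_B^{BC} = 196.3 kN and R_C = 209.9 − 196.3 = 13.65 kN.
R_B = 45.43 + 196.3 = 241.7 kN.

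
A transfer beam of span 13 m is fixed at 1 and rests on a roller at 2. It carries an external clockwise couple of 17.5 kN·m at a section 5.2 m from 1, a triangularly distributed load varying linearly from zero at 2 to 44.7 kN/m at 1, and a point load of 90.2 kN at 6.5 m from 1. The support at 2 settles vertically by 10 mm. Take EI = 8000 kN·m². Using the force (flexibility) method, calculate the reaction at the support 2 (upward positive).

R_2 = 87.48 kN

Remove the prop at 2; the released (primary) structure is a cantilever built in at 1.
Free-end deflection of the primary structure under the applied loading (downward +):
  clockwise couple 17.5 at a = 5.2: M₀a(2L − a)/(2EI) = 946.4/EI
  triangular load, peak 44.7 at the fixed end: w₀L⁴/(30EI) = 42556/EI
  point load 90.2 at a = 6.5: Pa²(3L − a)/(6EI) = 20643/EI
  δ_0 = 64145/EI
Tip deflection under a unit load at 2: L³/(3EI) = 732.3/EI.
With EI = 8000 kN·m²: δ_0 = 8.0181 m and δ_{22} = 0.091542 m/kN.
Compatibility — the beam at 2 must follow the support down by 0.01 m: δ_0 − R_2·δ_{22} = 0.01, so R_2 = (8.0181 − 0.01)/0.091542 = 87.48 kN.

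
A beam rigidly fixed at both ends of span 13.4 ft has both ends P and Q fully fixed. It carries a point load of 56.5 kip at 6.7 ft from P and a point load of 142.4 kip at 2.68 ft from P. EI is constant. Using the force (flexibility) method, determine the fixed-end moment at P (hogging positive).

M_P = 338.9 kip·ft

Release both end moments; the primary structure is a simply-supported span PQ with redundants M_P and M_Q.
Simple-span end rotations at P and Q under the given loads:
  at P: point load 56.5 at a = 6.7: Pab(L + b)/(6LEI) = 634.1/EI
  at Q: point load 56.5 at a = 6.7: Pab(L + a)/(6LEI) = 634.1/EI
  at P: point load 142.4 at a = 2.68: Pab(L + b)/(6LEI) = 1227/EI
  at Q: point load 142.4 at a = 2.68: Pab(L + a)/(6LEI) = 818.2/EI
  θ_P0 = 1861/EI,  θ_Q0 = 1452/EI
Flexibility coefficients: a unit moment at one end gives L/(3EI) there and L/(6EI) at the far end, so f₁₁ = f₂₂ = 4.467/EI and f₁₂ = f₂₁ = 2.233/EI.
Compatibility — zero rotation at each built-in end:
  4.467 M_P + 2.233 M_Q = 1861
  2.233 M_P + 4.467 M_Q = 1452
Solving the pair gives M_P = 338.9 kip·ft and M_Q = 155.7 kip·ft (hogging).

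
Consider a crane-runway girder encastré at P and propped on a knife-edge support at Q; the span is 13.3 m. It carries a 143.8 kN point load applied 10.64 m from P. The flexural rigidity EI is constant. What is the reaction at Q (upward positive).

Choose R_Q as the redundant. The primary structure is the cantilever fixed at P.
Primary-structure tip deflection at Q by superposition:
  point load 143.8 at a = 10.64: Pa²(3L − a)/(6EI) = 79390/EI
Flexibility coefficient — unit upward force at Q: δ_{QQ} = L³/(3EI) = 784.2/EI.
Compatibility at Q: δ_0 − R_Q·δ_{QQ} = 0, so R_Q = 79390/784.2 = 101.2 kN.

R_Q = 101.2 kN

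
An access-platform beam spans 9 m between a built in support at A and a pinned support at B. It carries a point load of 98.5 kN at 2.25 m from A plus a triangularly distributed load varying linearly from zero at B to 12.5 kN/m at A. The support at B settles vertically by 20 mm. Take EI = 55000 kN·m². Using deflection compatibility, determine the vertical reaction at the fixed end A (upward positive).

Release the roller at B. Primary structure: cantilever fixed at A.
Deflection at B on the released cantilever, summing each load's contribution:
  point load 98.5 at a = 2.25: Pa²(3L − a)/(6EI) = 2057/EI
  triangular load, peak 12.5 at the fixed end: w₀L⁴/(30EI) = 2734/EI
  δ_0 = 4791/EI
Tip deflection under a unit load at B: L³/(3EI) = 243/EI.
With EI = 55000 kN·m²: δ_0 = 0.087104 m and δ_{BB} = 0.004418 m/kN.
Compatibility — the beam at B must follow the support down by 0.02 m: δ_0 − R_B·δ_{BB} = 0.02, so R_B = (0.087104 − 0.02)/0.004418 = 15.19 kN.
Vertical equilibrium: R_A = ΣP − R_B = 154.8 − 15.19 = 139.6 kN.

R_A = 139.6 kN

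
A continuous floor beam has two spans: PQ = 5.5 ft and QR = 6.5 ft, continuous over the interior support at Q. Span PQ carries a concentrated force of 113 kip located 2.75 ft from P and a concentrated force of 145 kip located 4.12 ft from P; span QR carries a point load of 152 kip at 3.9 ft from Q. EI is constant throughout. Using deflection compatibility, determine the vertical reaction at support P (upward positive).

R_P = 55.9 kip

Take M_Q as the redundant. Released structure: two simple spans PQ and QR with a hinge at Q.
Discontinuity in slope at Q on the released structure — sum the simple-span end rotations:
  span PQ: point load 113 at a = 2.75: Pab(L + a)/(6LEI) = 213.6/EI
  span PQ: point load 145 at a = 4.12: Pab(L + a)/(6LEI) = 240.3/EI
  span QR: point load 152 at a = 3.9: Pab(L + b)/(6LEI) = 359.6/EI
  relative rotation θ_0 = (454 + 359.6)/EI = 813.6/EI
A unit hogging moment at Q produces rotation L₁/(3EI) + L₂/(3EI) = 4/EI.
Slope continuity at Q: θ_0 = M_Q·4/EI, so M_Q = 813.6/4 = 203.4 kip·ft (hogging).
Span PQ, ΣM about P with M_Q applied at Q: R_Q^{PQ}·5.5 = 908.1 + 203.4, so R_Q^{PQ} = 202.1 kip and R_P = 258 − 202.1 = 55.9 kip.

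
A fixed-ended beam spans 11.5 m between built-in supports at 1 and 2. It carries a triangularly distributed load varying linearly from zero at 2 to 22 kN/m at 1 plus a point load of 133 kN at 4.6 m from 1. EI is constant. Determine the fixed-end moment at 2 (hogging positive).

Take the two fixed-end moments M_1, M_2 as redundants; the released structure is the simple span 12.
End rotations of the released simple span under the applied load (×1/EI):
  at 1: triangular load, peak 22: w₀L³/(45EI) = 743.5/EI
  at 2: triangular load, peak 22: 7w₀L³/(360EI) = 650.6/EI
  at 1: point load 133 at a = 4.6: Pab(L + b)/(6LEI) = 1126/EI
  at 2: point load 133 at a = 4.6: Pab(L + a)/(6LEI) = 985/EI
  θ_10 = 1869/EI,  θ_20 = 1636/EI
Flexibility coefficients: a unit moment at one end gives L/(3EI) there and L/(6EI) at the far end, so f₁₁ = f₂₂ = 3.833/EI and f₁₂ = f₂₁ = 1.917/EI.
Compatibility — zero rotation at each built-in end:
  3.833 M_1 + 1.917 M_2 = 1869
  1.917 M_1 + 3.833 M_2 = 1636
Solving the pair gives M_1 = 365.7 kN·m and M_2 = 243.8 kN·m (hogging).

M_2 = 243.8 kN·m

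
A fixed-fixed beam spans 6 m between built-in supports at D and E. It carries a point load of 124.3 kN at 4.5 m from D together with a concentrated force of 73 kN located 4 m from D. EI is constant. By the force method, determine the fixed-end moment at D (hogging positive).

M_D = 67.4 kN·m

Release both end moments; the primary structure is a simply-supported span DE with redundants M_D and M_E.
Simple-span end rotations at D and E under the given loads:
  at D: point load 124.3 at a = 4.5: Pab(L + b)/(6LEI) = 174.8/EI
  at E: point load 124.3 at a = 4.5: Pab(L + a)/(6LEI) = 244.7/EI
  at D: point load 73 at a = 4: Pab(L + b)/(6LEI) = 129.8/EI
  at E: point load 73 at a = 4: Pab(L + a)/(6LEI) = 162.2/EI
  θ_D0 = 304.6/EI,  θ_E0 = 406.9/EI
Flexibility coefficients: a unit moment at one end gives L/(3EI) there and L/(6EI) at the far end, so f₁₁ = f₂₂ = 2/EI and f₁₂ = f₂₁ = 1/EI.
Compatibility — zero rotation at each built-in end:
  2 M_D + 1 M_E = 304.6
  1 M_D + 2 M_E = 406.9
Solving the pair gives M_D = 67.4 kN·m and M_E = 169.8 kN·m (hogging).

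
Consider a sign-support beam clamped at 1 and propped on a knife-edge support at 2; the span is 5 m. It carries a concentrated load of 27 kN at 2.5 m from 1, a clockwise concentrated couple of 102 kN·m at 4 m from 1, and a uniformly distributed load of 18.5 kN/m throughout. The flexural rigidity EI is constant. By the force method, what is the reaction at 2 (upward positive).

Remove the prop at 2; the released (primary) structure is a cantilever built in at 1.
Primary-structure tip deflection at 2 by superposition:
  point load 27 at a = 2.5: Pa²(3L − a)/(6EI) = 351.6/EI
  clockwise couple 102 at a = 4: M₀a(2L − a)/(2EI) = 1224/EI
  UDL 18.5: wL⁴/(8EI) = 1445/EI
  δ_0 = 3021/EI
Tip deflection under a unit load at 2: L³/(3EI) = 41.67/EI.
The prop prevents deflection at 2: R_2 = δ_0/δ_{22} = 3021/41.67 = 72.5 kN.

R_2 = 72.5 kN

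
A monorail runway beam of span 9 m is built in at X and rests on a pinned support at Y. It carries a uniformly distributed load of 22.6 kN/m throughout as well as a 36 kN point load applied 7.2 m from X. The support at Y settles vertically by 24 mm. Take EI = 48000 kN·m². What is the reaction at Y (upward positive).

Take the reaction at Y as the redundant and release it; the primary structure is a cantilever fixed at X.
Primary-structure tip deflection at Y by superposition:
  UDL 22.6: wL⁴/(8EI) = 18535/EI
  point load 36 at a = 7.2: Pa²(3L − a)/(6EI) = 6159/EI
  δ_0 = 24693/EI
Flexibility coefficient — unit upward force at Y: δ_{YY} = L³/(3EI) = 243/EI.
With EI = 48000 kN·m²: δ_0 = 0.51445 m and δ_{YY} = 0.005063 m/kN.
Compatibility — the beam at Y must follow the support down by 0.024 m: δ_0 − R_Y·δ_{YY} = 0.024, so R_Y = (0.51445 − 0.024)/0.005063 = 96.88 kN.

R_Y = 96.88 kN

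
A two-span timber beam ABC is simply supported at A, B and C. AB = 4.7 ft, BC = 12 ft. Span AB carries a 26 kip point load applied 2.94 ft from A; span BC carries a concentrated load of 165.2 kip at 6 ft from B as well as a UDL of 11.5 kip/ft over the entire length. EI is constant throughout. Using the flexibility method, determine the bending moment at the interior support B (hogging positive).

Release continuity at B by inserting a hinge; the redundant is the internal moment M_B. The primary structure is two simply-supported spans AB and BC.
Rotations at B on the released spans (each span's end-slope, ×1/EI):
  span AB: point load 26 at a = 2.94: Pab(L + a)/(6LEI) = 36.45/EI
  span BC: point load 165.2 at a = 6: Pab(L + b)/(6LEI) = 1487/EI
  span BC: UDL 11.5: wL³/(24EI) = 828/EI
  relative rotation θ_0 = (36.45 + 2315)/EI = 2351/EI
A unit hogging moment at B produces rotation L₁/(3EI) + L₂/(3EI) = 5.567/EI.
Slope continuity at B: θ_0 = M_B·5.567/EI, so M_B = 2351/5.567 = 422.4 kip·ft (hogging).

M_B = 422.4 kip·ft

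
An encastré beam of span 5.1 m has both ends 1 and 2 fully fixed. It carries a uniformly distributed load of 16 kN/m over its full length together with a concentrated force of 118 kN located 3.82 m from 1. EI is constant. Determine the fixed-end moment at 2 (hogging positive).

M_2 = 119.4 kN·m

Release both end moments; the primary structure is a simply-supported span 12 with redundants M_1 and M_2.
Simple-span end rotations at 1 and 2 under the given loads:
  at 1: UDL 16: wL³/(24EI) = 88.43/EI
  at 2: UDL 16: wL³/(24EI) = 88.43/EI
  at 1: point load 118 at a = 3.82: Pab(L + b)/(6LEI) = 120.3/EI
  at 2: point load 118 at a = 3.82: Pab(L + a)/(6LEI) = 168.2/EI
  θ_10 = 208.7/EI,  θ_20 = 256.6/EI
Flexibility coefficients: a unit moment at one end gives L/(3EI) there and L/(6EI) at the far end, so f₁₁ = f₂₂ = 1.7/EI and f₁₂ = f₂₁ = 0.85/EI.
Compatibility — zero rotation at each built-in end:
  1.7 M_1 + 0.85 M_2 = 208.7
  0.85 M_1 + 1.7 M_2 = 256.6
Solving the pair gives M_1 = 63.07 kN·m and M_2 = 119.4 kN·m (hogging).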